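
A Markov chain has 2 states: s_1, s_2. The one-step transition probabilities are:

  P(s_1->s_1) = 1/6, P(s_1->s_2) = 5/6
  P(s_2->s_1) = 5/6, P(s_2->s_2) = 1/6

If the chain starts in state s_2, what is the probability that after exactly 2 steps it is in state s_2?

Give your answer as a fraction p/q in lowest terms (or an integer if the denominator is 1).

Answer: 13/18

Derivation:
Computing P^2 by repeated multiplication:
P^1 =
  s_1: [1/6, 5/6]
  s_2: [5/6, 1/6]
P^2 =
  s_1: [13/18, 5/18]
  s_2: [5/18, 13/18]

(P^2)[s_2 -> s_2] = 13/18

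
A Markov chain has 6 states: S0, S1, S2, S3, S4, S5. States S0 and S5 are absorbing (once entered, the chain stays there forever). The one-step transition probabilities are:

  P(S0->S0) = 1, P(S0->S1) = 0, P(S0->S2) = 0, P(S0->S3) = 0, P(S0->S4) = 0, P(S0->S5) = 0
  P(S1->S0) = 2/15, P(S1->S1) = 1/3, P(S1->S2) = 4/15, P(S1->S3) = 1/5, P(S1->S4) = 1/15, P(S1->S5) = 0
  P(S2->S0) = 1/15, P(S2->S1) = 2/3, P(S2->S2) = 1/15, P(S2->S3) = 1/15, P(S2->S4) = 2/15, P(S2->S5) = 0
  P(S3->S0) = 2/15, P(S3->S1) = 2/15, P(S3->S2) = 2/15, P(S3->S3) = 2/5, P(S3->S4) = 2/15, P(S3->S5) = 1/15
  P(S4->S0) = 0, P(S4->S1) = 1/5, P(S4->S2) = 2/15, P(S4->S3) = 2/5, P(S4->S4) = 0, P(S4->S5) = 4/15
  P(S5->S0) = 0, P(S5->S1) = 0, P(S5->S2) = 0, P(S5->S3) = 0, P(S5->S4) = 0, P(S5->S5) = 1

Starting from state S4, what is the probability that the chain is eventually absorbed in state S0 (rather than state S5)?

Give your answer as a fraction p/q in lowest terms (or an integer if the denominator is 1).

Let a_i = P(absorbed in S0 | start in state i).
Boundary conditions: a_S0 = 1, a_S5 = 0.
For each transient state i, a_i = sum_j P(i->j) * a_j:
  a_S1 = 2/15*a_S0 + 1/3*a_S1 + 4/15*a_S2 + 1/5*a_S3 + 1/15*a_S4 + 0*a_S5
  a_S2 = 1/15*a_S0 + 2/3*a_S1 + 1/15*a_S2 + 1/15*a_S3 + 2/15*a_S4 + 0*a_S5
  a_S3 = 2/15*a_S0 + 2/15*a_S1 + 2/15*a_S2 + 2/5*a_S3 + 2/15*a_S4 + 1/15*a_S5
  a_S4 = 0*a_S0 + 1/5*a_S1 + 2/15*a_S2 + 2/5*a_S3 + 0*a_S4 + 4/15*a_S5

Substituting a_S0 = 1 and a_S5 = 0, rearrange to (I - Q) a = r where r[i] = P(i -> S0):
  [2/3, -4/15, -1/5, -1/15] . (a_S1, a_S2, a_S3, a_S4) = 2/15
  [-2/3, 14/15, -1/15, -2/15] . (a_S1, a_S2, a_S3, a_S4) = 1/15
  [-2/15, -2/15, 3/5, -2/15] . (a_S1, a_S2, a_S3, a_S4) = 2/15
  [-1/5, -2/15, -2/5, 1] . (a_S1, a_S2, a_S3, a_S4) = 0

Solving yields:
  a_S1 = 1376/1879
  a_S2 = 5361/7516
  a_S3 = 2463/3758
  a_S4 = 1893/3758

Starting state is S4, so the absorption probability is a_S4 = 1893/3758.

Answer: 1893/3758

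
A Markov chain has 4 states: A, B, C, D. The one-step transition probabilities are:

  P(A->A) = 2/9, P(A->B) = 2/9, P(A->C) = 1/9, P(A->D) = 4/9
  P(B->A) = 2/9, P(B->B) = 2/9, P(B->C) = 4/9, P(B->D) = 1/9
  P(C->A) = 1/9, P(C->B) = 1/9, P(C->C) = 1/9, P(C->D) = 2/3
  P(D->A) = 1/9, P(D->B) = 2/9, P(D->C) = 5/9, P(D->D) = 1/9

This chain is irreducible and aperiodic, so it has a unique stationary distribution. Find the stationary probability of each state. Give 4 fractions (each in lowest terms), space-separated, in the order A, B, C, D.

Answer: 137/924 43/231 25/77 15/44

Derivation:
The stationary distribution satisfies pi = pi * P, i.e.:
  pi_A = 2/9*pi_A + 2/9*pi_B + 1/9*pi_C + 1/9*pi_D
  pi_B = 2/9*pi_A + 2/9*pi_B + 1/9*pi_C + 2/9*pi_D
  pi_C = 1/9*pi_A + 4/9*pi_B + 1/9*pi_C + 5/9*pi_D
  pi_D = 4/9*pi_A + 1/9*pi_B + 2/3*pi_C + 1/9*pi_D
with normalization: pi_A + pi_B + pi_C + pi_D = 1.

Using the first 3 balance equations plus normalization, the linear system A*pi = b is:
  [-7/9, 2/9, 1/9, 1/9] . pi = 0
  [2/9, -7/9, 1/9, 2/9] . pi = 0
  [1/9, 4/9, -8/9, 5/9] . pi = 0
  [1, 1, 1, 1] . pi = 1

Solving yields:
  pi_A = 137/924
  pi_B = 43/231
  pi_C = 25/77
  pi_D = 15/44

Verification (pi * P):
  137/924*2/9 + 43/231*2/9 + 25/77*1/9 + 15/44*1/9 = 137/924 = pi_A  (ok)
  137/924*2/9 + 43/231*2/9 + 25/77*1/9 + 15/44*2/9 = 43/231 = pi_B  (ok)
  137/924*1/9 + 43/231*4/9 + 25/77*1/9 + 15/44*5/9 = 25/77 = pi_C  (ok)
  137/924*4/9 + 43/231*1/9 + 25/77*2/3 + 15/44*1/9 = 15/44 = pi_D  (ok)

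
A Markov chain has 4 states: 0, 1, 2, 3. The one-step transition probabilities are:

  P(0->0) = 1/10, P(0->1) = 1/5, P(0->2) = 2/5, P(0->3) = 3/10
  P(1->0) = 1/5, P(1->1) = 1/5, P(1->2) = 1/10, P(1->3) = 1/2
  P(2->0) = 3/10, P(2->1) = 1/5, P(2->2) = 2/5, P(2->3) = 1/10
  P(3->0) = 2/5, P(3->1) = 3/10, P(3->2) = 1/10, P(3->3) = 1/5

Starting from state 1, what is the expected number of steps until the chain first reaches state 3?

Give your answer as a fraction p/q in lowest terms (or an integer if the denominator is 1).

Answer: 185/68

Derivation:
Let h_i = expected steps to first reach 3 from state i.
Boundary: h_3 = 0.
First-step equations for the other states:
  h_0 = 1 + 1/10*h_0 + 1/5*h_1 + 2/5*h_2 + 3/10*h_3
  h_1 = 1 + 1/5*h_0 + 1/5*h_1 + 1/10*h_2 + 1/2*h_3
  h_2 = 1 + 3/10*h_0 + 1/5*h_1 + 2/5*h_2 + 1/10*h_3

Substituting h_3 = 0 and rearranging gives the linear system (I - Q) h = 1:
  [9/10, -1/5, -2/5] . (h_0, h_1, h_2) = 1
  [-1/5, 4/5, -1/10] . (h_0, h_1, h_2) = 1
  [-3/10, -1/5, 3/5] . (h_0, h_1, h_2) = 1

Solving yields:
  h_0 = 125/34
  h_1 = 185/68
  h_2 = 75/17

Starting state is 1, so the expected hitting time is h_1 = 185/68.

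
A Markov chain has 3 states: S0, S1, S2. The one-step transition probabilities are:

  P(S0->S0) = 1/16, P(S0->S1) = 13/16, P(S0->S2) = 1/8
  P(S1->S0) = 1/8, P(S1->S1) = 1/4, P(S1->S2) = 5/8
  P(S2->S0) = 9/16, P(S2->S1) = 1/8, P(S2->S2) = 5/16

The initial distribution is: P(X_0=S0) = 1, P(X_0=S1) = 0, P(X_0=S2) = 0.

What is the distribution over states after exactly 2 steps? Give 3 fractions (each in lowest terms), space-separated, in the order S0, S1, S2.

Answer: 45/256 69/256 71/128

Derivation:
Propagating the distribution step by step (d_{t+1} = d_t * P):
d_0 = (S0=1, S1=0, S2=0)
  d_1[S0] = 1*1/16 + 0*1/8 + 0*9/16 = 1/16
  d_1[S1] = 1*13/16 + 0*1/4 + 0*1/8 = 13/16
  d_1[S2] = 1*1/8 + 0*5/8 + 0*5/16 = 1/8
d_1 = (S0=1/16, S1=13/16, S2=1/8)
  d_2[S0] = 1/16*1/16 + 13/16*1/8 + 1/8*9/16 = 45/256
  d_2[S1] = 1/16*13/16 + 13/16*1/4 + 1/8*1/8 = 69/256
  d_2[S2] = 1/16*1/8 + 13/16*5/8 + 1/8*5/16 = 71/128
d_2 = (S0=45/256, S1=69/256, S2=71/128)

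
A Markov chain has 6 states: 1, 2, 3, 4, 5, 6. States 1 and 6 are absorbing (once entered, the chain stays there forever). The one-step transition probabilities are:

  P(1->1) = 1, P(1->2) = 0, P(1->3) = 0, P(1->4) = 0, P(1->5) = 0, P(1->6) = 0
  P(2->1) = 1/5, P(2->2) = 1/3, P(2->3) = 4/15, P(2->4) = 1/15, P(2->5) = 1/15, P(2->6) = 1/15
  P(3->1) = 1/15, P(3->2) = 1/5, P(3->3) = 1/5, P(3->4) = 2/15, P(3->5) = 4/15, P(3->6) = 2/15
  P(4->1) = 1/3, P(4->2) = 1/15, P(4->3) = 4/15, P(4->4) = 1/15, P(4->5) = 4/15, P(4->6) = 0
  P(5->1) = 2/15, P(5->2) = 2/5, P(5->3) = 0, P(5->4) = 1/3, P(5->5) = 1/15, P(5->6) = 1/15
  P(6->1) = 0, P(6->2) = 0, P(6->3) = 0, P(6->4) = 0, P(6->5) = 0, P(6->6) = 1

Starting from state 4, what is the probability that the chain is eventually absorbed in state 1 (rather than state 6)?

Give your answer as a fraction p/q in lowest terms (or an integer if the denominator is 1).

Answer: 1354/1695

Derivation:
Let a_i = P(absorbed in 1 | start in state i).
Boundary conditions: a_1 = 1, a_6 = 0.
For each transient state i, a_i = sum_j P(i->j) * a_j:
  a_2 = 1/5*a_1 + 1/3*a_2 + 4/15*a_3 + 1/15*a_4 + 1/15*a_5 + 1/15*a_6
  a_3 = 1/15*a_1 + 1/5*a_2 + 1/5*a_3 + 2/15*a_4 + 4/15*a_5 + 2/15*a_6
  a_4 = 1/3*a_1 + 1/15*a_2 + 4/15*a_3 + 1/15*a_4 + 4/15*a_5 + 0*a_6
  a_5 = 2/15*a_1 + 2/5*a_2 + 0*a_3 + 1/3*a_4 + 1/15*a_5 + 1/15*a_6

Substituting a_1 = 1 and a_6 = 0, rearrange to (I - Q) a = r where r[i] = P(i -> 1):
  [2/3, -4/15, -1/15, -1/15] . (a_2, a_3, a_4, a_5) = 1/5
  [-1/5, 4/5, -2/15, -4/15] . (a_2, a_3, a_4, a_5) = 1/15
  [-1/15, -4/15, 14/15, -4/15] . (a_2, a_3, a_4, a_5) = 1/3
  [-2/5, 0, -1/3, 14/15] . (a_2, a_3, a_4, a_5) = 2/15

Solving yields:
  a_2 = 80/113
  a_3 = 4321/6780
  a_4 = 1354/1695
  a_5 = 248/339

Starting state is 4, so the absorption probability is a_4 = 1354/1695.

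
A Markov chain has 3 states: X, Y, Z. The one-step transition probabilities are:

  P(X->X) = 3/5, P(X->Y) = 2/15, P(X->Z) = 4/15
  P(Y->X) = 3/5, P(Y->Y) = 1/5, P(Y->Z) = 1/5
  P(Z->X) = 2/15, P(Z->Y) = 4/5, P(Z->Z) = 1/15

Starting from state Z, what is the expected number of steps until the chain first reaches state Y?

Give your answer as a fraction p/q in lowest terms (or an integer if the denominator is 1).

Let h_i = expected steps to first reach Y from state i.
Boundary: h_Y = 0.
First-step equations for the other states:
  h_X = 1 + 3/5*h_X + 2/15*h_Y + 4/15*h_Z
  h_Z = 1 + 2/15*h_X + 4/5*h_Y + 1/15*h_Z

Substituting h_Y = 0 and rearranging gives the linear system (I - Q) h = 1:
  [2/5, -4/15] . (h_X, h_Z) = 1
  [-2/15, 14/15] . (h_X, h_Z) = 1

Solving yields:
  h_X = 135/38
  h_Z = 30/19

Starting state is Z, so the expected hitting time is h_Z = 30/19.

Answer: 30/19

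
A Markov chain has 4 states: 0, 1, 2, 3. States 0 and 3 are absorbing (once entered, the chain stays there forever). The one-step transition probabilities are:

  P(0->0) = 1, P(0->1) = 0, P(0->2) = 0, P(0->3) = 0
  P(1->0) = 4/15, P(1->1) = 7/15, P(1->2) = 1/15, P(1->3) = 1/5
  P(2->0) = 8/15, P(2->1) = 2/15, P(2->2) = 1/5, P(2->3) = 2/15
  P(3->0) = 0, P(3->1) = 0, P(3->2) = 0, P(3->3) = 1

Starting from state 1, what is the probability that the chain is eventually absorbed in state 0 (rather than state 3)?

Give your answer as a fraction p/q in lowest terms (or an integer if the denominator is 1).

Let a_i = P(absorbed in 0 | start in state i).
Boundary conditions: a_0 = 1, a_3 = 0.
For each transient state i, a_i = sum_j P(i->j) * a_j:
  a_1 = 4/15*a_0 + 7/15*a_1 + 1/15*a_2 + 1/5*a_3
  a_2 = 8/15*a_0 + 2/15*a_1 + 1/5*a_2 + 2/15*a_3

Substituting a_0 = 1 and a_3 = 0, rearrange to (I - Q) a = r where r[i] = P(i -> 0):
  [8/15, -1/15] . (a_1, a_2) = 4/15
  [-2/15, 4/5] . (a_1, a_2) = 8/15

Solving yields:
  a_1 = 28/47
  a_2 = 36/47

Starting state is 1, so the absorption probability is a_1 = 28/47.

Answer: 28/47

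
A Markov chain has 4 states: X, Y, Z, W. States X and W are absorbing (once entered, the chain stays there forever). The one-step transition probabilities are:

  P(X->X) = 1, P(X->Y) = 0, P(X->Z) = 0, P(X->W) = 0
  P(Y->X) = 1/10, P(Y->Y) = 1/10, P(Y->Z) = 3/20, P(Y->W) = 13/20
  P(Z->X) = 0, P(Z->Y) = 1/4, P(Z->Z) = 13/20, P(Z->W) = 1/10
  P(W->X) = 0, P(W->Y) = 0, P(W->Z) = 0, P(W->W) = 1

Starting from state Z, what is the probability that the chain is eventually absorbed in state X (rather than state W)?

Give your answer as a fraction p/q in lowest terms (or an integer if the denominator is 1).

Answer: 10/111

Derivation:
Let a_i = P(absorbed in X | start in state i).
Boundary conditions: a_X = 1, a_W = 0.
For each transient state i, a_i = sum_j P(i->j) * a_j:
  a_Y = 1/10*a_X + 1/10*a_Y + 3/20*a_Z + 13/20*a_W
  a_Z = 0*a_X + 1/4*a_Y + 13/20*a_Z + 1/10*a_W

Substituting a_X = 1 and a_W = 0, rearrange to (I - Q) a = r where r[i] = P(i -> X):
  [9/10, -3/20] . (a_Y, a_Z) = 1/10
  [-1/4, 7/20] . (a_Y, a_Z) = 0

Solving yields:
  a_Y = 14/111
  a_Z = 10/111

Starting state is Z, so the absorption probability is a_Z = 10/111.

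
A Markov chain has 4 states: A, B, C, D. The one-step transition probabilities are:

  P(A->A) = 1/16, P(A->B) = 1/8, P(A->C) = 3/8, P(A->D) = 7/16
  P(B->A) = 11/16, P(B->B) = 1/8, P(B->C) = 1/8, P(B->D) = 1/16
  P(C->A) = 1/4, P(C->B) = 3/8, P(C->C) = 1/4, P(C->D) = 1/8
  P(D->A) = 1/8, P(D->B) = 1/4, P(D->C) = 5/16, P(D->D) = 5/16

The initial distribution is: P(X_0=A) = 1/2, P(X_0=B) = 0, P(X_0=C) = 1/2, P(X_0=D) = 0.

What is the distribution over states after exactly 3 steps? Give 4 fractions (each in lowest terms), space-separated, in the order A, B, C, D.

Propagating the distribution step by step (d_{t+1} = d_t * P):
d_0 = (A=1/2, B=0, C=1/2, D=0)
  d_1[A] = 1/2*1/16 + 0*11/16 + 1/2*1/4 + 0*1/8 = 5/32
  d_1[B] = 1/2*1/8 + 0*1/8 + 1/2*3/8 + 0*1/4 = 1/4
  d_1[C] = 1/2*3/8 + 0*1/8 + 1/2*1/4 + 0*5/16 = 5/16
  d_1[D] = 1/2*7/16 + 0*1/16 + 1/2*1/8 + 0*5/16 = 9/32
d_1 = (A=5/32, B=1/4, C=5/16, D=9/32)
  d_2[A] = 5/32*1/16 + 1/4*11/16 + 5/16*1/4 + 9/32*1/8 = 151/512
  d_2[B] = 5/32*1/8 + 1/4*1/8 + 5/16*3/8 + 9/32*1/4 = 61/256
  d_2[C] = 5/32*3/8 + 1/4*1/8 + 5/16*1/4 + 9/32*5/16 = 131/512
  d_2[D] = 5/32*7/16 + 1/4*1/16 + 5/16*1/8 + 9/32*5/16 = 27/128
d_2 = (A=151/512, B=61/256, C=131/512, D=27/128)
  d_3[A] = 151/512*1/16 + 61/256*11/16 + 131/512*1/4 + 27/128*1/8 = 2233/8192
  d_3[B] = 151/512*1/8 + 61/256*1/8 + 131/512*3/8 + 27/128*1/4 = 441/2048
  d_3[C] = 151/512*3/8 + 61/256*1/8 + 131/512*1/4 + 27/128*5/16 = 1107/4096
  d_3[D] = 151/512*7/16 + 61/256*1/16 + 131/512*1/8 + 27/128*5/16 = 1981/8192
d_3 = (A=2233/8192, B=441/2048, C=1107/4096, D=1981/8192)

Answer: 2233/8192 441/2048 1107/4096 1981/8192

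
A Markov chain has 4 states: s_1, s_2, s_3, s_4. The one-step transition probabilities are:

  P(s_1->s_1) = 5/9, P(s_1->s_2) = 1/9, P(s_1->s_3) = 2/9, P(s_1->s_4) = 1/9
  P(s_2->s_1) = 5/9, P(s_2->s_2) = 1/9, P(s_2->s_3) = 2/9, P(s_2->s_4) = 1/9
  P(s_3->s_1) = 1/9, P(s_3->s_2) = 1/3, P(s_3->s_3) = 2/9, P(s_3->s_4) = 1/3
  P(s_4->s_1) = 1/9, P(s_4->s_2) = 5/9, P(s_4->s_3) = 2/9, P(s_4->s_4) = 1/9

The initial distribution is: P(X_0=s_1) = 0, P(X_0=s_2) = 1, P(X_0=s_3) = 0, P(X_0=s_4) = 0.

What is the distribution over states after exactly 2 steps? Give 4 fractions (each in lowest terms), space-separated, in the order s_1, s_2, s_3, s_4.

Propagating the distribution step by step (d_{t+1} = d_t * P):
d_0 = (s_1=0, s_2=1, s_3=0, s_4=0)
  d_1[s_1] = 0*5/9 + 1*5/9 + 0*1/9 + 0*1/9 = 5/9
  d_1[s_2] = 0*1/9 + 1*1/9 + 0*1/3 + 0*5/9 = 1/9
  d_1[s_3] = 0*2/9 + 1*2/9 + 0*2/9 + 0*2/9 = 2/9
  d_1[s_4] = 0*1/9 + 1*1/9 + 0*1/3 + 0*1/9 = 1/9
d_1 = (s_1=5/9, s_2=1/9, s_3=2/9, s_4=1/9)
  d_2[s_1] = 5/9*5/9 + 1/9*5/9 + 2/9*1/9 + 1/9*1/9 = 11/27
  d_2[s_2] = 5/9*1/9 + 1/9*1/9 + 2/9*1/3 + 1/9*5/9 = 17/81
  d_2[s_3] = 5/9*2/9 + 1/9*2/9 + 2/9*2/9 + 1/9*2/9 = 2/9
  d_2[s_4] = 5/9*1/9 + 1/9*1/9 + 2/9*1/3 + 1/9*1/9 = 13/81
d_2 = (s_1=11/27, s_2=17/81, s_3=2/9, s_4=13/81)

Answer: 11/27 17/81 2/9 13/81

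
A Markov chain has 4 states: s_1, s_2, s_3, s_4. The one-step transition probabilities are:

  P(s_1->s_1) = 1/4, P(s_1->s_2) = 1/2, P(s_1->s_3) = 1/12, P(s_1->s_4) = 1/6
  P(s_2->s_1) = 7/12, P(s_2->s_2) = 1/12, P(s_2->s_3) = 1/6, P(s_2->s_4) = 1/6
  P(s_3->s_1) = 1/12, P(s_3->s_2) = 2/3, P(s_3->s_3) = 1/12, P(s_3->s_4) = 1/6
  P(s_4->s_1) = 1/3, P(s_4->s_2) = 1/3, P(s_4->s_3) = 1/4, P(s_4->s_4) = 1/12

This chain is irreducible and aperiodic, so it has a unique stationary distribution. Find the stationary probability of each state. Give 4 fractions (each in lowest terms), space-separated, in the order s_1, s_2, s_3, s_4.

The stationary distribution satisfies pi = pi * P, i.e.:
  pi_s_1 = 1/4*pi_s_1 + 7/12*pi_s_2 + 1/12*pi_s_3 + 1/3*pi_s_4
  pi_s_2 = 1/2*pi_s_1 + 1/12*pi_s_2 + 2/3*pi_s_3 + 1/3*pi_s_4
  pi_s_3 = 1/12*pi_s_1 + 1/6*pi_s_2 + 1/12*pi_s_3 + 1/4*pi_s_4
  pi_s_4 = 1/6*pi_s_1 + 1/6*pi_s_2 + 1/6*pi_s_3 + 1/12*pi_s_4
with normalization: pi_s_1 + pi_s_2 + pi_s_3 + pi_s_4 = 1.

Using the first 3 balance equations plus normalization, the linear system A*pi = b is:
  [-3/4, 7/12, 1/12, 1/3] . pi = 0
  [1/2, -11/12, 2/3, 1/3] . pi = 0
  [1/12, 1/6, -11/12, 1/4] . pi = 0
  [1, 1, 1, 1] . pi = 1

Solving yields:
  pi_s_1 = 937/2626
  pi_s_2 = 461/1313
  pi_s_3 = 363/2626
  pi_s_4 = 2/13

Verification (pi * P):
  937/2626*1/4 + 461/1313*7/12 + 363/2626*1/12 + 2/13*1/3 = 937/2626 = pi_s_1  (ok)
  937/2626*1/2 + 461/1313*1/12 + 363/2626*2/3 + 2/13*1/3 = 461/1313 = pi_s_2  (ok)
  937/2626*1/12 + 461/1313*1/6 + 363/2626*1/12 + 2/13*1/4 = 363/2626 = pi_s_3  (ok)
  937/2626*1/6 + 461/1313*1/6 + 363/2626*1/6 + 2/13*1/12 = 2/13 = pi_s_4  (ok)

Answer: 937/2626 461/1313 363/2626 2/13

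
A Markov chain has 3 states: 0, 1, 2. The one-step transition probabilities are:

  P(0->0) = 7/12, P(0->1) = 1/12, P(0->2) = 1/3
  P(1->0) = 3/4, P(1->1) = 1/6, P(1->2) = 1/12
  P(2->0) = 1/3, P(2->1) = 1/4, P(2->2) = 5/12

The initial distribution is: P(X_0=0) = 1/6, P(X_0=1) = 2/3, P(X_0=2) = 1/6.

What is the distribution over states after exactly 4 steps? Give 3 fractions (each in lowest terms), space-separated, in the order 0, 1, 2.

Answer: 65411/124416 3109/20736 40351/124416

Derivation:
Propagating the distribution step by step (d_{t+1} = d_t * P):
d_0 = (0=1/6, 1=2/3, 2=1/6)
  d_1[0] = 1/6*7/12 + 2/3*3/4 + 1/6*1/3 = 47/72
  d_1[1] = 1/6*1/12 + 2/3*1/6 + 1/6*1/4 = 1/6
  d_1[2] = 1/6*1/3 + 2/3*1/12 + 1/6*5/12 = 13/72
d_1 = (0=47/72, 1=1/6, 2=13/72)
  d_2[0] = 47/72*7/12 + 1/6*3/4 + 13/72*1/3 = 163/288
  d_2[1] = 47/72*1/12 + 1/6*1/6 + 13/72*1/4 = 55/432
  d_2[2] = 47/72*1/3 + 1/6*1/12 + 13/72*5/12 = 265/864
d_2 = (0=163/288, 1=55/432, 2=265/864)
  d_3[0] = 163/288*7/12 + 55/432*3/4 + 265/864*1/3 = 5473/10368
  d_3[1] = 163/288*1/12 + 55/432*1/6 + 265/864*1/4 = 47/324
  d_3[2] = 163/288*1/3 + 55/432*1/12 + 265/864*5/12 = 3391/10368
d_3 = (0=5473/10368, 1=47/324, 2=3391/10368)
  d_4[0] = 5473/10368*7/12 + 47/324*3/4 + 3391/10368*1/3 = 65411/124416
  d_4[1] = 5473/10368*1/12 + 47/324*1/6 + 3391/10368*1/4 = 3109/20736
  d_4[2] = 5473/10368*1/3 + 47/324*1/12 + 3391/10368*5/12 = 40351/124416
d_4 = (0=65411/124416, 1=3109/20736, 2=40351/124416)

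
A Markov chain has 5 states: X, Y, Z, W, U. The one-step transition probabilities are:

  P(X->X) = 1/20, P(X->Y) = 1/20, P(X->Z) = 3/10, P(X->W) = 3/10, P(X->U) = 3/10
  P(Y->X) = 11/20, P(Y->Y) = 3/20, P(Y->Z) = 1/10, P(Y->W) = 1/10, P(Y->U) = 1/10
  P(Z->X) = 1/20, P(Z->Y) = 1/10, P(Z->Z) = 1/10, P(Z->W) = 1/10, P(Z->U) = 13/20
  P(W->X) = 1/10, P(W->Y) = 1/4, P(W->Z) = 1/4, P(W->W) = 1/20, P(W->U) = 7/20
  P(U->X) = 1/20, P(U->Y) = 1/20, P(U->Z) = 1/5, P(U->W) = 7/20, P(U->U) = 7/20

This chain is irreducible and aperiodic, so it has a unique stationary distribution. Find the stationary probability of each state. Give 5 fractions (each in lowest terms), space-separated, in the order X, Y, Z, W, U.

The stationary distribution satisfies pi = pi * P, i.e.:
  pi_X = 1/20*pi_X + 11/20*pi_Y + 1/20*pi_Z + 1/10*pi_W + 1/20*pi_U
  pi_Y = 1/20*pi_X + 3/20*pi_Y + 1/10*pi_Z + 1/4*pi_W + 1/20*pi_U
  pi_Z = 3/10*pi_X + 1/10*pi_Y + 1/10*pi_Z + 1/4*pi_W + 1/5*pi_U
  pi_W = 3/10*pi_X + 1/10*pi_Y + 1/10*pi_Z + 1/20*pi_W + 7/20*pi_U
  pi_U = 3/10*pi_X + 1/10*pi_Y + 13/20*pi_Z + 7/20*pi_W + 7/20*pi_U
with normalization: pi_X + pi_Y + pi_Z + pi_W + pi_U = 1.

Using the first 4 balance equations plus normalization, the linear system A*pi = b is:
  [-19/20, 11/20, 1/20, 1/10, 1/20] . pi = 0
  [1/20, -17/20, 1/10, 1/4, 1/20] . pi = 0
  [3/10, 1/10, -9/10, 1/4, 1/5] . pi = 0
  [3/10, 1/10, 1/10, -19/20, 7/20] . pi = 0
  [1, 1, 1, 1, 1] . pi = 1

Solving yields:
  pi_X = 279/2398
  pi_Y = 171/1526
  pi_Z = 1608/8393
  pi_W = 1732/8393
  pi_U = 448/1199

Verification (pi * P):
  279/2398*1/20 + 171/1526*11/20 + 1608/8393*1/20 + 1732/8393*1/10 + 448/1199*1/20 = 279/2398 = pi_X  (ok)
  279/2398*1/20 + 171/1526*3/20 + 1608/8393*1/10 + 1732/8393*1/4 + 448/1199*1/20 = 171/1526 = pi_Y  (ok)
  279/2398*3/10 + 171/1526*1/10 + 1608/8393*1/10 + 1732/8393*1/4 + 448/1199*1/5 = 1608/8393 = pi_Z  (ok)
  279/2398*3/10 + 171/1526*1/10 + 1608/8393*1/10 + 1732/8393*1/20 + 448/1199*7/20 = 1732/8393 = pi_W  (ok)
  279/2398*3/10 + 171/1526*1/10 + 1608/8393*13/20 + 1732/8393*7/20 + 448/1199*7/20 = 448/1199 = pi_U  (ok)

Answer: 279/2398 171/1526 1608/8393 1732/8393 448/1199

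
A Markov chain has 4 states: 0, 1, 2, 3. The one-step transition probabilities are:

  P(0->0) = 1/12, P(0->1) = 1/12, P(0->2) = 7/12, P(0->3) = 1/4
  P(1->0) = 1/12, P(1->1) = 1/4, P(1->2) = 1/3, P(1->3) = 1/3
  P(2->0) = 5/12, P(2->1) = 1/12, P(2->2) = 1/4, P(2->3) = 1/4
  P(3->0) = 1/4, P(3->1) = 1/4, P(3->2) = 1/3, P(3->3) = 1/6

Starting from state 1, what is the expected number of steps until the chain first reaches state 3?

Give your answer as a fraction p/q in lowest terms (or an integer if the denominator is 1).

Let h_i = expected steps to first reach 3 from state i.
Boundary: h_3 = 0.
First-step equations for the other states:
  h_0 = 1 + 1/12*h_0 + 1/12*h_1 + 7/12*h_2 + 1/4*h_3
  h_1 = 1 + 1/12*h_0 + 1/4*h_1 + 1/3*h_2 + 1/3*h_3
  h_2 = 1 + 5/12*h_0 + 1/12*h_1 + 1/4*h_2 + 1/4*h_3

Substituting h_3 = 0 and rearranging gives the linear system (I - Q) h = 1:
  [11/12, -1/12, -7/12] . (h_0, h_1, h_2) = 1
  [-1/12, 3/4, -1/3] . (h_0, h_1, h_2) = 1
  [-5/12, -1/12, 3/4] . (h_0, h_1, h_2) = 1

Solving yields:
  h_0 = 120/31
  h_1 = 108/31
  h_2 = 120/31

Starting state is 1, so the expected hitting time is h_1 = 108/31.

Answer: 108/31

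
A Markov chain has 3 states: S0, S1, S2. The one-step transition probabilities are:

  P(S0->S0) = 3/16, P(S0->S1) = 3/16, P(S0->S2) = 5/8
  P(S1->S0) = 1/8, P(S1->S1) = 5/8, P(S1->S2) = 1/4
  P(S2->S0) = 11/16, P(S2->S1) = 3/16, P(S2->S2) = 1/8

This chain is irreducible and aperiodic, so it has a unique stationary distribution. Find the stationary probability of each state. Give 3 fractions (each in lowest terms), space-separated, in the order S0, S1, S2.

The stationary distribution satisfies pi = pi * P, i.e.:
  pi_S0 = 3/16*pi_S0 + 1/8*pi_S1 + 11/16*pi_S2
  pi_S1 = 3/16*pi_S0 + 5/8*pi_S1 + 3/16*pi_S2
  pi_S2 = 5/8*pi_S0 + 1/4*pi_S1 + 1/8*pi_S2
with normalization: pi_S0 + pi_S1 + pi_S2 = 1.

Using the first 2 balance equations plus normalization, the linear system A*pi = b is:
  [-13/16, 1/8, 11/16] . pi = 0
  [3/16, -3/8, 3/16] . pi = 0
  [1, 1, 1] . pi = 1

Solving yields:
  pi_S0 = 1/3
  pi_S1 = 1/3
  pi_S2 = 1/3

Verification (pi * P):
  1/3*3/16 + 1/3*1/8 + 1/3*11/16 = 1/3 = pi_S0  (ok)
  1/3*3/16 + 1/3*5/8 + 1/3*3/16 = 1/3 = pi_S1  (ok)
  1/3*5/8 + 1/3*1/4 + 1/3*1/8 = 1/3 = pi_S2  (ok)

Answer: 1/3 1/3 1/3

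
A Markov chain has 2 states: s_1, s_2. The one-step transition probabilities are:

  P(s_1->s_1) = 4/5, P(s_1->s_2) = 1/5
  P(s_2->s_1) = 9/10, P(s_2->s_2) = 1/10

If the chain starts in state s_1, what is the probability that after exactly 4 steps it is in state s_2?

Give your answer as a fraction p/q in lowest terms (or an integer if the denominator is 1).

Answer: 909/5000

Derivation:
Computing P^4 by repeated multiplication:
P^1 =
  s_1: [4/5, 1/5]
  s_2: [9/10, 1/10]
P^2 =
  s_1: [41/50, 9/50]
  s_2: [81/100, 19/100]
P^3 =
  s_1: [409/500, 91/500]
  s_2: [819/1000, 181/1000]
P^4 =
  s_1: [4091/5000, 909/5000]
  s_2: [8181/10000, 1819/10000]

(P^4)[s_1 -> s_2] = 909/5000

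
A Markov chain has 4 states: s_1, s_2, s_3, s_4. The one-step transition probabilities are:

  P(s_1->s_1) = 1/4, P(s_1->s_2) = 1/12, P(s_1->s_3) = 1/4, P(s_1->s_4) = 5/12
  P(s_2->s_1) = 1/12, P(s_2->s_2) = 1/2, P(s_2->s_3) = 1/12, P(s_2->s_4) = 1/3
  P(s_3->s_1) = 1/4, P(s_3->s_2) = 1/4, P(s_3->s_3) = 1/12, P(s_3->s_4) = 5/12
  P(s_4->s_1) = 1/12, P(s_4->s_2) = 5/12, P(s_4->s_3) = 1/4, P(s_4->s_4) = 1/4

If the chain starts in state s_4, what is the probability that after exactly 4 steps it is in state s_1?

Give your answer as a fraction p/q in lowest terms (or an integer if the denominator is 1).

Computing P^4 by repeated multiplication:
P^1 =
  s_1: [1/4, 1/12, 1/4, 5/12]
  s_2: [1/12, 1/2, 1/12, 1/3]
  s_3: [1/4, 1/4, 1/12, 5/12]
  s_4: [1/12, 5/12, 1/4, 1/4]
P^2 =
  s_1: [1/6, 43/144, 7/36, 49/144]
  s_2: [1/9, 5/12, 11/72, 23/72]
  s_3: [5/36, 49/144, 7/36, 47/144]
  s_4: [5/36, 55/144, 5/36, 49/144]
P^3 =
  s_1: [31/216, 611/1728, 145/864, 193/576]
  s_2: [55/432, 7/18, 67/432, 71/216]
  s_3: [5/36, 211/576, 139/864, 577/1728]
  s_4: [7/54, 655/1728, 47/288, 21/64]
P^4 =
  s_1: [701/5184, 7679/20736, 1691/10368, 6871/20736]
  s_2: [169/1296, 329/864, 413/2592, 427/1296]
  s_3: [691/5184, 7757/20736, 1681/10368, 6853/20736]
  s_4: [685/5184, 7835/20736, 1655/10368, 6851/20736]

(P^4)[s_4 -> s_1] = 685/5184

Answer: 685/5184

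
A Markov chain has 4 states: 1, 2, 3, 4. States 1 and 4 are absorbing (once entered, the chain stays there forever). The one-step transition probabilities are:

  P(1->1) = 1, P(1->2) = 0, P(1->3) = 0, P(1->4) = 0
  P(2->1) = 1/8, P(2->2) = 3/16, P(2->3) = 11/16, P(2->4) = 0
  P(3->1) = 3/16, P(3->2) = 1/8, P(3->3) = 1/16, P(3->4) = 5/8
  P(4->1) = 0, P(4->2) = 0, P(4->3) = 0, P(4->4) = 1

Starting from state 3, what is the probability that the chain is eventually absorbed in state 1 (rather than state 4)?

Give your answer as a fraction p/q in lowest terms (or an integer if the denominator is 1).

Let a_i = P(absorbed in 1 | start in state i).
Boundary conditions: a_1 = 1, a_4 = 0.
For each transient state i, a_i = sum_j P(i->j) * a_j:
  a_2 = 1/8*a_1 + 3/16*a_2 + 11/16*a_3 + 0*a_4
  a_3 = 3/16*a_1 + 1/8*a_2 + 1/16*a_3 + 5/8*a_4

Substituting a_1 = 1 and a_4 = 0, rearrange to (I - Q) a = r where r[i] = P(i -> 1):
  [13/16, -11/16] . (a_2, a_3) = 1/8
  [-1/8, 15/16] . (a_2, a_3) = 3/16

Solving yields:
  a_2 = 63/173
  a_3 = 43/173

Starting state is 3, so the absorption probability is a_3 = 43/173.

Answer: 43/173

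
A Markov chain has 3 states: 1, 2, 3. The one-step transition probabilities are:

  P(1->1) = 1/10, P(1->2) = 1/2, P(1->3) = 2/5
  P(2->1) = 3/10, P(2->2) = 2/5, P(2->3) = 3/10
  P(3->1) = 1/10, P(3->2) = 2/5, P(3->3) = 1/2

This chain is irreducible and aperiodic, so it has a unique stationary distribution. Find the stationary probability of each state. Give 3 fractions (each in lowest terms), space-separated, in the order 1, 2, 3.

Answer: 9/49 41/98 39/98

Derivation:
The stationary distribution satisfies pi = pi * P, i.e.:
  pi_1 = 1/10*pi_1 + 3/10*pi_2 + 1/10*pi_3
  pi_2 = 1/2*pi_1 + 2/5*pi_2 + 2/5*pi_3
  pi_3 = 2/5*pi_1 + 3/10*pi_2 + 1/2*pi_3
with normalization: pi_1 + pi_2 + pi_3 = 1.

Using the first 2 balance equations plus normalization, the linear system A*pi = b is:
  [-9/10, 3/10, 1/10] . pi = 0
  [1/2, -3/5, 2/5] . pi = 0
  [1, 1, 1] . pi = 1

Solving yields:
  pi_1 = 9/49
  pi_2 = 41/98
  pi_3 = 39/98

Verification (pi * P):
  9/49*1/10 + 41/98*3/10 + 39/98*1/10 = 9/49 = pi_1  (ok)
  9/49*1/2 + 41/98*2/5 + 39/98*2/5 = 41/98 = pi_2  (ok)
  9/49*2/5 + 41/98*3/10 + 39/98*1/2 = 39/98 = pi_3  (ok)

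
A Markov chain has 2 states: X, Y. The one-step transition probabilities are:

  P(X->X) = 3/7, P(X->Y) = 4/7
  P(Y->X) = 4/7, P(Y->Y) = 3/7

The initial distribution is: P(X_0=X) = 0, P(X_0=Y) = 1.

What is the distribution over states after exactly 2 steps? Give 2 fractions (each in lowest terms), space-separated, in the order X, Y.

Answer: 24/49 25/49

Derivation:
Propagating the distribution step by step (d_{t+1} = d_t * P):
d_0 = (X=0, Y=1)
  d_1[X] = 0*3/7 + 1*4/7 = 4/7
  d_1[Y] = 0*4/7 + 1*3/7 = 3/7
d_1 = (X=4/7, Y=3/7)
  d_2[X] = 4/7*3/7 + 3/7*4/7 = 24/49
  d_2[Y] = 4/7*4/7 + 3/7*3/7 = 25/49
d_2 = (X=24/49, Y=25/49)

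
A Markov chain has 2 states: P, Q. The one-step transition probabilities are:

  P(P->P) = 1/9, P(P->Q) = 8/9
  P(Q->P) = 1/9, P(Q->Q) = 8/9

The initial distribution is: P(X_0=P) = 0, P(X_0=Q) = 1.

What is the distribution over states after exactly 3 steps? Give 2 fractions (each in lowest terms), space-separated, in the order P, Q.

Answer: 1/9 8/9

Derivation:
Propagating the distribution step by step (d_{t+1} = d_t * P):
d_0 = (P=0, Q=1)
  d_1[P] = 0*1/9 + 1*1/9 = 1/9
  d_1[Q] = 0*8/9 + 1*8/9 = 8/9
d_1 = (P=1/9, Q=8/9)
  d_2[P] = 1/9*1/9 + 8/9*1/9 = 1/9
  d_2[Q] = 1/9*8/9 + 8/9*8/9 = 8/9
d_2 = (P=1/9, Q=8/9)
  d_3[P] = 1/9*1/9 + 8/9*1/9 = 1/9
  d_3[Q] = 1/9*8/9 + 8/9*8/9 = 8/9
d_3 = (P=1/9, Q=8/9)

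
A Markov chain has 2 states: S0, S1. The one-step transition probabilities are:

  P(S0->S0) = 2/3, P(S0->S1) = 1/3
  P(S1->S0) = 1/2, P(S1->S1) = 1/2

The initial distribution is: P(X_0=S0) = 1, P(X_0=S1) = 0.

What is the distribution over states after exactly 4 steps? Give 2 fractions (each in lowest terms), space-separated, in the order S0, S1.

Propagating the distribution step by step (d_{t+1} = d_t * P):
d_0 = (S0=1, S1=0)
  d_1[S0] = 1*2/3 + 0*1/2 = 2/3
  d_1[S1] = 1*1/3 + 0*1/2 = 1/3
d_1 = (S0=2/3, S1=1/3)
  d_2[S0] = 2/3*2/3 + 1/3*1/2 = 11/18
  d_2[S1] = 2/3*1/3 + 1/3*1/2 = 7/18
d_2 = (S0=11/18, S1=7/18)
  d_3[S0] = 11/18*2/3 + 7/18*1/2 = 65/108
  d_3[S1] = 11/18*1/3 + 7/18*1/2 = 43/108
d_3 = (S0=65/108, S1=43/108)
  d_4[S0] = 65/108*2/3 + 43/108*1/2 = 389/648
  d_4[S1] = 65/108*1/3 + 43/108*1/2 = 259/648
d_4 = (S0=389/648, S1=259/648)

Answer: 389/648 259/648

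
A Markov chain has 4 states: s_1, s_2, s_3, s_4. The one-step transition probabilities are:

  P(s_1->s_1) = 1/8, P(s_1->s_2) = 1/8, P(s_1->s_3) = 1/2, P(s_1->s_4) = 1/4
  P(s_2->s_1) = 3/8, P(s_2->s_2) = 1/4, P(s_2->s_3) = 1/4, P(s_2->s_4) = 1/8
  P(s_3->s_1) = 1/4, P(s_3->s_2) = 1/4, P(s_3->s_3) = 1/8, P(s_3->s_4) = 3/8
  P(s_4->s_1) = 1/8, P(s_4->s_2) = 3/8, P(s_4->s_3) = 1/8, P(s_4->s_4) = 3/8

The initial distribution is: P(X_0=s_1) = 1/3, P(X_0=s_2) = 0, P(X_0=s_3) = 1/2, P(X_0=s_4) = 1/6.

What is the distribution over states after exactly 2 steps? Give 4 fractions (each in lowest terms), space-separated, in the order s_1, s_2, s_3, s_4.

Propagating the distribution step by step (d_{t+1} = d_t * P):
d_0 = (s_1=1/3, s_2=0, s_3=1/2, s_4=1/6)
  d_1[s_1] = 1/3*1/8 + 0*3/8 + 1/2*1/4 + 1/6*1/8 = 3/16
  d_1[s_2] = 1/3*1/8 + 0*1/4 + 1/2*1/4 + 1/6*3/8 = 11/48
  d_1[s_3] = 1/3*1/2 + 0*1/4 + 1/2*1/8 + 1/6*1/8 = 1/4
  d_1[s_4] = 1/3*1/4 + 0*1/8 + 1/2*3/8 + 1/6*3/8 = 1/3
d_1 = (s_1=3/16, s_2=11/48, s_3=1/4, s_4=1/3)
  d_2[s_1] = 3/16*1/8 + 11/48*3/8 + 1/4*1/4 + 1/3*1/8 = 41/192
  d_2[s_2] = 3/16*1/8 + 11/48*1/4 + 1/4*1/4 + 1/3*3/8 = 103/384
  d_2[s_3] = 3/16*1/2 + 11/48*1/4 + 1/4*1/8 + 1/3*1/8 = 43/192
  d_2[s_4] = 3/16*1/4 + 11/48*1/8 + 1/4*3/8 + 1/3*3/8 = 113/384
d_2 = (s_1=41/192, s_2=103/384, s_3=43/192, s_4=113/384)

Answer: 41/192 103/384 43/192 113/384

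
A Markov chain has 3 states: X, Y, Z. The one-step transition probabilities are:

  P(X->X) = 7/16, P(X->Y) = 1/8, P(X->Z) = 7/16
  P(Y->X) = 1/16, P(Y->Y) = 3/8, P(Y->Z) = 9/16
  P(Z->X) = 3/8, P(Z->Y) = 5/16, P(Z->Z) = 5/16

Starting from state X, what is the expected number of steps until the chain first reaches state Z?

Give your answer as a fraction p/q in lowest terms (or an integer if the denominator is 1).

Let h_i = expected steps to first reach Z from state i.
Boundary: h_Z = 0.
First-step equations for the other states:
  h_X = 1 + 7/16*h_X + 1/8*h_Y + 7/16*h_Z
  h_Y = 1 + 1/16*h_X + 3/8*h_Y + 9/16*h_Z

Substituting h_Z = 0 and rearranging gives the linear system (I - Q) h = 1:
  [9/16, -1/8] . (h_X, h_Y) = 1
  [-1/16, 5/8] . (h_X, h_Y) = 1

Solving yields:
  h_X = 24/11
  h_Y = 20/11

Starting state is X, so the expected hitting time is h_X = 24/11.

Answer: 24/11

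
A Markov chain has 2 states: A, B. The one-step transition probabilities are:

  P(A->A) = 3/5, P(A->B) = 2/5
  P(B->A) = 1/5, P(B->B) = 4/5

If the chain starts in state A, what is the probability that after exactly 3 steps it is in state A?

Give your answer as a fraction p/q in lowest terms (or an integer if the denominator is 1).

Answer: 47/125

Derivation:
Computing P^3 by repeated multiplication:
P^1 =
  A: [3/5, 2/5]
  B: [1/5, 4/5]
P^2 =
  A: [11/25, 14/25]
  B: [7/25, 18/25]
P^3 =
  A: [47/125, 78/125]
  B: [39/125, 86/125]

(P^3)[A -> A] = 47/125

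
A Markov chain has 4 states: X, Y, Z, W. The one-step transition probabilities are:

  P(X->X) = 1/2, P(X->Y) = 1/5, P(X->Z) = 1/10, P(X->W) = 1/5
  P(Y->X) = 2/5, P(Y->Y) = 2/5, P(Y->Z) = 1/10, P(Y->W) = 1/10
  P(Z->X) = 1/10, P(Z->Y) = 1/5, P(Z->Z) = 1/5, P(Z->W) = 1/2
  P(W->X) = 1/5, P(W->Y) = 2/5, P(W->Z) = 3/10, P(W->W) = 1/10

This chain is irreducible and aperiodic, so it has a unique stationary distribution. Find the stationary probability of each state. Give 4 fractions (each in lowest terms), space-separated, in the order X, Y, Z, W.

Answer: 133/381 38/127 59/381 25/127

Derivation:
The stationary distribution satisfies pi = pi * P, i.e.:
  pi_X = 1/2*pi_X + 2/5*pi_Y + 1/10*pi_Z + 1/5*pi_W
  pi_Y = 1/5*pi_X + 2/5*pi_Y + 1/5*pi_Z + 2/5*pi_W
  pi_Z = 1/10*pi_X + 1/10*pi_Y + 1/5*pi_Z + 3/10*pi_W
  pi_W = 1/5*pi_X + 1/10*pi_Y + 1/2*pi_Z + 1/10*pi_W
with normalization: pi_X + pi_Y + pi_Z + pi_W = 1.

Using the first 3 balance equations plus normalization, the linear system A*pi = b is:
  [-1/2, 2/5, 1/10, 1/5] . pi = 0
  [1/5, -3/5, 1/5, 2/5] . pi = 0
  [1/10, 1/10, -4/5, 3/10] . pi = 0
  [1, 1, 1, 1] . pi = 1

Solving yields:
  pi_X = 133/381
  pi_Y = 38/127
  pi_Z = 59/381
  pi_W = 25/127

Verification (pi * P):
  133/381*1/2 + 38/127*2/5 + 59/381*1/10 + 25/127*1/5 = 133/381 = pi_X  (ok)
  133/381*1/5 + 38/127*2/5 + 59/381*1/5 + 25/127*2/5 = 38/127 = pi_Y  (ok)
  133/381*1/10 + 38/127*1/10 + 59/381*1/5 + 25/127*3/10 = 59/381 = pi_Z  (ok)
  133/381*1/5 + 38/127*1/10 + 59/381*1/2 + 25/127*1/10 = 25/127 = pi_W  (ok)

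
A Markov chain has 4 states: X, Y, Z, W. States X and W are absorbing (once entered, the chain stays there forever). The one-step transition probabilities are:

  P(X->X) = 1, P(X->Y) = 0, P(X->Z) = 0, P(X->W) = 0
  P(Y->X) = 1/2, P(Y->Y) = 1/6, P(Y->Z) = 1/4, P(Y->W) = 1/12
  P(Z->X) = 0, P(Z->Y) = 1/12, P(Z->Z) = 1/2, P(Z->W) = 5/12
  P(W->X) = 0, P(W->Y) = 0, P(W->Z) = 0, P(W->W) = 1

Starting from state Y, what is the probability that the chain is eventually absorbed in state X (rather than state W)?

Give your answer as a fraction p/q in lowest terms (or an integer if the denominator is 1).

Let a_i = P(absorbed in X | start in state i).
Boundary conditions: a_X = 1, a_W = 0.
For each transient state i, a_i = sum_j P(i->j) * a_j:
  a_Y = 1/2*a_X + 1/6*a_Y + 1/4*a_Z + 1/12*a_W
  a_Z = 0*a_X + 1/12*a_Y + 1/2*a_Z + 5/12*a_W

Substituting a_X = 1 and a_W = 0, rearrange to (I - Q) a = r where r[i] = P(i -> X):
  [5/6, -1/4] . (a_Y, a_Z) = 1/2
  [-1/12, 1/2] . (a_Y, a_Z) = 0

Solving yields:
  a_Y = 12/19
  a_Z = 2/19

Starting state is Y, so the absorption probability is a_Y = 12/19.

Answer: 12/19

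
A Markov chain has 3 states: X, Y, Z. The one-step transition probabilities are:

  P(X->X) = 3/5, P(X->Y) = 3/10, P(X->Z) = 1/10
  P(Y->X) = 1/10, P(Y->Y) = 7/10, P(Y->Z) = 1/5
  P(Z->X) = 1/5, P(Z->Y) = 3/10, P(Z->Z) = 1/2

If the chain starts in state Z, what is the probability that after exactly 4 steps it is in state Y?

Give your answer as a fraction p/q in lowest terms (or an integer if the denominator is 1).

Answer: 609/1250

Derivation:
Computing P^4 by repeated multiplication:
P^1 =
  X: [3/5, 3/10, 1/10]
  Y: [1/10, 7/10, 1/5]
  Z: [1/5, 3/10, 1/2]
P^2 =
  X: [41/100, 21/50, 17/100]
  Y: [17/100, 29/50, 1/4]
  Z: [1/4, 21/50, 33/100]
P^3 =
  X: [161/500, 117/250, 21/100]
  Y: [21/100, 133/250, 129/500]
  Z: [129/500, 117/250, 137/500]
P^4 =
  X: [141/500, 609/1250, 577/2500]
  Y: [577/2500, 641/1250, 641/2500]
  Z: [641/2500, 609/1250, 641/2500]

(P^4)[Z -> Y] = 609/1250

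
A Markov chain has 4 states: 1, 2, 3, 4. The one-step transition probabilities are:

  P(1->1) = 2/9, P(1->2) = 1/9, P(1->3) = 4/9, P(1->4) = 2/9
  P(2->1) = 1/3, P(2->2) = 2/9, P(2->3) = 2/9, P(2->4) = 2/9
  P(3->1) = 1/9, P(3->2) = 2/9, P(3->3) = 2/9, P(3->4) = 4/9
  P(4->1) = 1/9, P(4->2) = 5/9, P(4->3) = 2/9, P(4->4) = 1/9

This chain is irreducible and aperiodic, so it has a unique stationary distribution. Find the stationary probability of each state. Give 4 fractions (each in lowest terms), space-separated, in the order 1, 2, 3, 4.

The stationary distribution satisfies pi = pi * P, i.e.:
  pi_1 = 2/9*pi_1 + 1/3*pi_2 + 1/9*pi_3 + 1/9*pi_4
  pi_2 = 1/9*pi_1 + 2/9*pi_2 + 2/9*pi_3 + 5/9*pi_4
  pi_3 = 4/9*pi_1 + 2/9*pi_2 + 2/9*pi_3 + 2/9*pi_4
  pi_4 = 2/9*pi_1 + 2/9*pi_2 + 4/9*pi_3 + 1/9*pi_4
with normalization: pi_1 + pi_2 + pi_3 + pi_4 = 1.

Using the first 3 balance equations plus normalization, the linear system A*pi = b is:
  [-7/9, 1/3, 1/9, 1/9] . pi = 0
  [1/9, -7/9, 2/9, 5/9] . pi = 0
  [4/9, 2/9, -7/9, 2/9] . pi = 0
  [1, 1, 1, 1] . pi = 1

Solving yields:
  pi_1 = 31/158
  pi_2 = 45/158
  pi_3 = 21/79
  pi_4 = 20/79

Verification (pi * P):
  31/158*2/9 + 45/158*1/3 + 21/79*1/9 + 20/79*1/9 = 31/158 = pi_1  (ok)
  31/158*1/9 + 45/158*2/9 + 21/79*2/9 + 20/79*5/9 = 45/158 = pi_2  (ok)
  31/158*4/9 + 45/158*2/9 + 21/79*2/9 + 20/79*2/9 = 21/79 = pi_3  (ok)
  31/158*2/9 + 45/158*2/9 + 21/79*4/9 + 20/79*1/9 = 20/79 = pi_4  (ok)

Answer: 31/158 45/158 21/79 20/79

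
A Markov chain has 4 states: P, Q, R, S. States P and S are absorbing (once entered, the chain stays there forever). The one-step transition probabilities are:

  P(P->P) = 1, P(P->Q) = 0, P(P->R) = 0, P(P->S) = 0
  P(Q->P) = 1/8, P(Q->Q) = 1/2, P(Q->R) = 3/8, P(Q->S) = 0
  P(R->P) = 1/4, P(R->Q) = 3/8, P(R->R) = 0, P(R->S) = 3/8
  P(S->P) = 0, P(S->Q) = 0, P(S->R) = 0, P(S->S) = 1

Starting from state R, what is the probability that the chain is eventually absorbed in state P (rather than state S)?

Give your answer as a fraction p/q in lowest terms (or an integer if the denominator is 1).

Answer: 11/23

Derivation:
Let a_i = P(absorbed in P | start in state i).
Boundary conditions: a_P = 1, a_S = 0.
For each transient state i, a_i = sum_j P(i->j) * a_j:
  a_Q = 1/8*a_P + 1/2*a_Q + 3/8*a_R + 0*a_S
  a_R = 1/4*a_P + 3/8*a_Q + 0*a_R + 3/8*a_S

Substituting a_P = 1 and a_S = 0, rearrange to (I - Q) a = r where r[i] = P(i -> P):
  [1/2, -3/8] . (a_Q, a_R) = 1/8
  [-3/8, 1] . (a_Q, a_R) = 1/4

Solving yields:
  a_Q = 14/23
  a_R = 11/23

Starting state is R, so the absorption probability is a_R = 11/23.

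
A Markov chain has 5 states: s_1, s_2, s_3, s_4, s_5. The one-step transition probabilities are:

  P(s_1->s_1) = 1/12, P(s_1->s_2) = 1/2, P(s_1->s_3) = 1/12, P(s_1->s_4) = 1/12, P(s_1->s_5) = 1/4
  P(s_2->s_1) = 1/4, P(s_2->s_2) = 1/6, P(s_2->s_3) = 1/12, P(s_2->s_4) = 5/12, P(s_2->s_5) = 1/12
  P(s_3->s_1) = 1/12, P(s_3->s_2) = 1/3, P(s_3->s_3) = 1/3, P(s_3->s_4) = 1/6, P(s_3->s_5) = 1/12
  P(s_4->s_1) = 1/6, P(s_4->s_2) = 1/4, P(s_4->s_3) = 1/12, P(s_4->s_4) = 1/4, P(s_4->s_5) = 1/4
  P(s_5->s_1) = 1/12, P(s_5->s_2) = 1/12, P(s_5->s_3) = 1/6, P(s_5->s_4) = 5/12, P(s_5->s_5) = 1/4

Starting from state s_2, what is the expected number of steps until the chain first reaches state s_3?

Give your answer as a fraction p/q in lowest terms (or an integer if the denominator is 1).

Let h_i = expected steps to first reach s_3 from state i.
Boundary: h_s_3 = 0.
First-step equations for the other states:
  h_s_1 = 1 + 1/12*h_s_1 + 1/2*h_s_2 + 1/12*h_s_3 + 1/12*h_s_4 + 1/4*h_s_5
  h_s_2 = 1 + 1/4*h_s_1 + 1/6*h_s_2 + 1/12*h_s_3 + 5/12*h_s_4 + 1/12*h_s_5
  h_s_4 = 1 + 1/6*h_s_1 + 1/4*h_s_2 + 1/12*h_s_3 + 1/4*h_s_4 + 1/4*h_s_5
  h_s_5 = 1 + 1/12*h_s_1 + 1/12*h_s_2 + 1/6*h_s_3 + 5/12*h_s_4 + 1/4*h_s_5

Substituting h_s_3 = 0 and rearranging gives the linear system (I - Q) h = 1:
  [11/12, -1/2, -1/12, -1/4] . (h_s_1, h_s_2, h_s_4, h_s_5) = 1
  [-1/4, 5/6, -5/12, -1/12] . (h_s_1, h_s_2, h_s_4, h_s_5) = 1
  [-1/6, -1/4, 3/4, -1/4] . (h_s_1, h_s_2, h_s_4, h_s_5) = 1
  [-1/12, -1/12, -5/12, 3/4] . (h_s_1, h_s_2, h_s_4, h_s_5) = 1

Solving yields:
  h_s_1 = 11640/1171
  h_s_2 = 11760/1171
  h_s_4 = 11604/1171
  h_s_5 = 10608/1171

Starting state is s_2, so the expected hitting time is h_s_2 = 11760/1171.

Answer: 11760/1171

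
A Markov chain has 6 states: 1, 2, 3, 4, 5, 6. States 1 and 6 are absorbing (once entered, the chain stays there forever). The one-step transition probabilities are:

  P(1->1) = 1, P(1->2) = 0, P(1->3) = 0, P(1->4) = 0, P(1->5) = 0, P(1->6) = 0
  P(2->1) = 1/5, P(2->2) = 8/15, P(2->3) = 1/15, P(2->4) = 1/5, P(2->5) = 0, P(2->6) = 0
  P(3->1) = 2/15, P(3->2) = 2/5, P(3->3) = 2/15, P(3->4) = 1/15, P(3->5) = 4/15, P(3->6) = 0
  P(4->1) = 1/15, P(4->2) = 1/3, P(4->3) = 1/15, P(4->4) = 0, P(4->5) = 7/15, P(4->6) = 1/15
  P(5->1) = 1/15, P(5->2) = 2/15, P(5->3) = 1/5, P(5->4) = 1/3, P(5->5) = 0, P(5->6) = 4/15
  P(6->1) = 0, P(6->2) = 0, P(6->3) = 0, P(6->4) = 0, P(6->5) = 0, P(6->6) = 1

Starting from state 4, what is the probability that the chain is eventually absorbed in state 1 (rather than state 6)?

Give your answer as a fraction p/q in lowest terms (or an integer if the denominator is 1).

Answer: 6471/10226

Derivation:
Let a_i = P(absorbed in 1 | start in state i).
Boundary conditions: a_1 = 1, a_6 = 0.
For each transient state i, a_i = sum_j P(i->j) * a_j:
  a_2 = 1/5*a_1 + 8/15*a_2 + 1/15*a_3 + 1/5*a_4 + 0*a_5 + 0*a_6
  a_3 = 2/15*a_1 + 2/5*a_2 + 2/15*a_3 + 1/15*a_4 + 4/15*a_5 + 0*a_6
  a_4 = 1/15*a_1 + 1/3*a_2 + 1/15*a_3 + 0*a_4 + 7/15*a_5 + 1/15*a_6
  a_5 = 1/15*a_1 + 2/15*a_2 + 1/5*a_3 + 1/3*a_4 + 0*a_5 + 4/15*a_6

Substituting a_1 = 1 and a_6 = 0, rearrange to (I - Q) a = r where r[i] = P(i -> 1):
  [7/15, -1/15, -1/5, 0] . (a_2, a_3, a_4, a_5) = 1/5
  [-2/5, 13/15, -1/15, -4/15] . (a_2, a_3, a_4, a_5) = 2/15
  [-1/3, -1/15, 1, -7/15] . (a_2, a_3, a_4, a_5) = 1/15
  [-2/15, -1/5, -1/3, 1] . (a_2, a_3, a_4, a_5) = 1/15

Solving yields:
  a_2 = 4117/5113
  a_3 = 7547/10226
  a_4 = 6471/10226
  a_5 = 2723/5113

Starting state is 4, so the absorption probability is a_4 = 6471/10226.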